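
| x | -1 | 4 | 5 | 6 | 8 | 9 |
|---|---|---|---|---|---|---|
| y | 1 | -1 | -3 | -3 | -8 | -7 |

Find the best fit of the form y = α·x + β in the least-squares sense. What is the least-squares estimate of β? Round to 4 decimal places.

β = 1.1459

The normal equations are: 223·α + 31·β = -165;  31·α + 6·β = -21.
(Σx·x = 223, Σx = 31, Σ1 = 6, Σx·y = -165, Σy = -21.)
Eliminating β: 6·(row 1) − 31·(row 2) gives 377·α = 6·(-165) − 31·(-21) = -339, so α = -339/377.
Then β = ((-21) − 31·(-339/377))/6 = 432/377.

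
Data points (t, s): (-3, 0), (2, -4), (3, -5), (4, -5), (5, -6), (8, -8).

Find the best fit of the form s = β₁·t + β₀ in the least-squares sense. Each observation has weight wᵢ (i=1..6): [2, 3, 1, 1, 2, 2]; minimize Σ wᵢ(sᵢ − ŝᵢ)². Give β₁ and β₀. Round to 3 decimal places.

β₁ = -0.724, β₀ = -2.374

Forming MᵀWM = [[233, 33]; [33, 11]] and MᵀWs = [-247, -50]ᵀ gives MᵀWM·[β₁, β₀]ᵀ = MᵀWs.
Δ = 233·11 − 33² = 1474.
β₁ = ((-247)·11 − 33·(-50))/1474 = -97/134; β₀ = (233·(-50) − 33·(-247))/1474 = -3499/1474.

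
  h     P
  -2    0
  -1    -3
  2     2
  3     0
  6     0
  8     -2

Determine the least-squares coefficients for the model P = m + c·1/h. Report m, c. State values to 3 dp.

Compute the Gram sums: Σ1 = 6, Σ1/h = -3/8, Σ1/h·1/h = 953/576.
For XᵀP: ΣP = -3, Σ1/h·P = 15/4.
Normal equations: [[6, -3/8]; [-3/8, 953/576]]·[m, c]ᵀ = [-3, 15/4]ᵀ.
Determinant 6·(953/576) − (-3/8)² = 1879/192.
m = ((-3)·(953/576) − (-3/8)·(15/4))/(1879/192) = -683/1879; c = (6·(15/4) − (-3/8)·(-3))/(1879/192) = 4104/1879.

m = -0.363, c = 2.184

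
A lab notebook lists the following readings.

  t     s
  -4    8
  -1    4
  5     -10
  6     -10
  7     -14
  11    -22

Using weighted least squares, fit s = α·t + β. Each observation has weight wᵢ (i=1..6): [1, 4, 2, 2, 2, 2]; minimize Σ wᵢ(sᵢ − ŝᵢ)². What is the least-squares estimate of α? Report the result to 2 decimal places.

Forming AᵀWA = [[482, 50]; [50, 13]] and AᵀWs = [-948, -88]ᵀ gives AᵀWA·[α, β]ᵀ = AᵀWs.
det = 482·13 − 50² = 3766.
α = ((-948)·13 − 50·(-88))/3766 = -566/269; β = (482·(-88) − 50·(-948))/3766 = 356/269.

α = -2.10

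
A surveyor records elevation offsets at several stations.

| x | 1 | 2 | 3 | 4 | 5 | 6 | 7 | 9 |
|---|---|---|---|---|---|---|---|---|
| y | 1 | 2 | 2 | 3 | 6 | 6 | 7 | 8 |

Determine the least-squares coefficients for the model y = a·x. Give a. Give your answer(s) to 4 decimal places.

Entries of MᵀM: Σx·x = 221.
For Mᵀy: Σx·y = 210.
Hence a = 210 / 221 ≈ 0.950226.

a = 0.9502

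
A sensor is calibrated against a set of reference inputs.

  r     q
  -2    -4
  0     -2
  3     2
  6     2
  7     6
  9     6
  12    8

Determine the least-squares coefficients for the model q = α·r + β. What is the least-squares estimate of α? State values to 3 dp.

α = 0.865

The normal equations are: 323·α + 35·β = 218;  35·α + 7·β = 18.
det = 323·7 − 35² = 1036.
α = (218·7 − 35·18)/1036 = 32/37; β = (323·18 − 35·218)/1036 = -454/259.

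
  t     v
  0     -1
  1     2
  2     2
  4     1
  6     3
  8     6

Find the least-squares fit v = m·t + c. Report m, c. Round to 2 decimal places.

Entries of XᵀX: Σt·t = 121, Σt = 21, Σ1 = 6.
For Xᵀv: Σt·v = 76, Σv = 13.
XᵀX·[m, c]ᵀ = Xᵀv becomes [[121, 21]; [21, 6]]·[m, c]ᵀ = [76, 13]ᵀ.
Eliminating c: 6·(row 1) − 21·(row 2) gives 285·m = 6·76 − 21·13 = 183, so m = 61/95.
Then c = (13 − 21·(61/95))/6 = -23/285.

m = 0.64, c = -0.08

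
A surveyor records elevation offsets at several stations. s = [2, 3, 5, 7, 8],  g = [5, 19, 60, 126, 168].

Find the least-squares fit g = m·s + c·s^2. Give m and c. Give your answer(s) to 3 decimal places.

Setting ∂/∂m … = 0 gives: 151·m + 1015·c = 2593;  1015·m + 7219·c = 18617.
Eliminating c: 7219·(row 1) − 1015·(row 2) gives 59844·m = 7219·2593 − 1015·18617 = -177388, so m = -44347/14961.
Then c = (18617 − 1015·(-44347/14961))/7219 = 44818/14961.

m = -2.964, c = 2.996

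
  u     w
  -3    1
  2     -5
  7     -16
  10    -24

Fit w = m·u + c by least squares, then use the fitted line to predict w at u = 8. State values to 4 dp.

Sums needed: Σu·u = 162, Σu = 16, Σ1 = 4.
And Σu·w = -365, Σw = -44.
So MᵀM·[m, c]ᵀ = Mᵀw: [[162, 16]; [16, 4]]·[m, c]ᵀ = [-365, -44]ᵀ.
Δ = 162·4 − 16² = 392.
m = ((-365)·4 − 16·(-44))/392 = -27/14; c = (162·(-44) − 16·(-365))/392 = -23/7.
At u = 8: ŵ = (-27/14)·(8) + (-23/7)·(1) = -131/7.

ŵ = -18.7143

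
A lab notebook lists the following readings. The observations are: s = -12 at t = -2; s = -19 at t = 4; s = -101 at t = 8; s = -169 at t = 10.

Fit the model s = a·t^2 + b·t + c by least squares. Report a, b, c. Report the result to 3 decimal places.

Forming AᵀA = [[14368, 1568, 184]; [1568, 184, 20]; [184, 20, 4]] and Aᵀs = [-23716, -2550, -301]ᵀ gives AᵀA·[a, b, c]ᵀ = Aᵀs.
Inverting the 3×3 Gram matrix, [a, b, c]ᵀ = [-1055/528, 785/264, 79/44]ᵀ.

a = -1.998, b = 2.973, c = 1.795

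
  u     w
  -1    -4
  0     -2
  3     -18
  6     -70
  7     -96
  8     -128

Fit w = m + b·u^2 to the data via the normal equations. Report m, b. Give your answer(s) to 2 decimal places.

m = -1.22, b = -1.95

Sums needed: Σ1 = 6, Σu^2 = 159, Σu^2·u^2 = 7875.
Moment sums: Σw = -318, Σu^2·w = -15582.
MᵀM·[m, b]ᵀ = Mᵀw becomes [[6, 159]; [159, 7875]]·[m, b]ᵀ = [-318, -15582]ᵀ.
Determinant 6·7875 − 159² = 21969.
m = ((-318)·7875 − 159·(-15582))/21969 = -2968/2441; b = (6·(-15582) − 159·(-318))/21969 = -4770/2441.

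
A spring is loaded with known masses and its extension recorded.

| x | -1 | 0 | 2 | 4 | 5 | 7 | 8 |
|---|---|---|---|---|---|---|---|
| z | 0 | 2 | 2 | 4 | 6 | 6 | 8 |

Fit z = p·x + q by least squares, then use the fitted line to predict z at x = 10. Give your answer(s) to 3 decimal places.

The normal equations are: 159·p + 25·q = 156;  25·p + 7·q = 28.
det = 159·7 − 25² = 488.
p = (156·7 − 25·28)/488 = 49/61; q = (159·28 − 25·156)/488 = 69/61.
At x = 10: ẑ = (49/61)·(10) + (69/61)·(1) = 559/61.

ẑ = 9.164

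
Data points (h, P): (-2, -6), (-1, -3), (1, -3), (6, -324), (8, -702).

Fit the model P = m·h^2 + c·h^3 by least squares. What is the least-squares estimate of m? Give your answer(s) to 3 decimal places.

m = -3.173

Setting ∂/∂m … = 0 gives: 5410·m + 40512·c = -56622;  40512·m + 308866·c = -429360.
(Σh^2·h^2 = 5410, Σh^2·h^3 = 40512, Σh^3·h^3 = 308866, Σh^2·P = -56622, Σh^3·P = -429360.)
det = 5410·308866 − 40512² = 29742916.
m = ((-56622)·308866 − 40512·(-429360))/29742916 = -23594583/7435729; c = (5410·(-429360) − 40512·(-56622))/29742916 = -7241784/7435729.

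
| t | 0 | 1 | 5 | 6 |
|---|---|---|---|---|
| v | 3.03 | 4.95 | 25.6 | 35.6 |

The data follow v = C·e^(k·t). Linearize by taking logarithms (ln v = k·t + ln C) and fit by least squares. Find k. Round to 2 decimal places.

With ln vᵢ as the transformed response and tᵢ as the regressor:
AᵀA = [[62.0000, 12.0000]; [12.0000, 4]], rhs = [39.2464, 9.5229]ᵀ  (here Σt = 12.0000, Σ(t)² = 62.0000, Σln v = 9.5229, Σt·ln v = 39.2464).
Slope k = (n·Σt·ln v − Σt·Σln v)/(n·Σ(t)² − (Σt)²) = (4·39.2464 − 12.0000·9.5229)/104.0000 = 0.41068; ln C = (Σln v − k·Σt)/n = 1.14867.

k = 0.41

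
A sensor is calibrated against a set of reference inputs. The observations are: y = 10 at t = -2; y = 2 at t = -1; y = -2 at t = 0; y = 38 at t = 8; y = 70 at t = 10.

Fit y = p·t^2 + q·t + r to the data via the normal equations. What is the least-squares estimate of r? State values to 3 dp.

r = -2.282

Sums needed: Σt^2·t^2 = 14113, Σt^2·t = 1503, Σt^2 = 169, Σt·t = 169, Σt = 15, Σ1 = 5.
For Mᵀy: Σt^2·y = 9474, Σt·y = 982, Σy = 118.
Inverting the 3×3 Gram matrix, [p, q, r]ᵀ = [8551/7763, -29368/7763, -17713/7763]ᵀ.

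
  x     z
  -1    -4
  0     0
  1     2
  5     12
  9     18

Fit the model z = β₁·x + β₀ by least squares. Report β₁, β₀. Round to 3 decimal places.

β₁ = 2.174, β₀ = -0.488

Setting ∂/∂β₁ … = 0 gives: 108·β₁ + 14·β₀ = 228;  14·β₁ + 5·β₀ = 28.
Eliminating β₀: 5·(row 1) − 14·(row 2) gives 344·β₁ = 5·228 − 14·28 = 748, so β₁ = 187/86.
Then β₀ = (28 − 14·(187/86))/5 = -21/43.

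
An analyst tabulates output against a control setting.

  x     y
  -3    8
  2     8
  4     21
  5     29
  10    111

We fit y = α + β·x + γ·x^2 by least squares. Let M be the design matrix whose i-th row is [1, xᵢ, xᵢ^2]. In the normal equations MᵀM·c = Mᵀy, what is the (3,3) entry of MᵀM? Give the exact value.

Row 3 ↔ basis x^2, column 3 ↔ basis x^2, so (MᵀM)_{3,3} = Σᵢ (x^2)·(x^2) = (9)·(9) + (4)·(4) + (16)·(16) + (25)·(25) + (100)·(100) = 10978.

10978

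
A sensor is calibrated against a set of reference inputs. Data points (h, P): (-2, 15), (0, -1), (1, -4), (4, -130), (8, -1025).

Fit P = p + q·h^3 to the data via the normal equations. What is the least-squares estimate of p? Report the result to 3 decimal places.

Entries of AᵀA: Σ1 = 5, Σh^3 = 569, Σh^3·h^3 = 266305.
And ΣP = -1145, Σh^3·P = -533244.
Eliminating q: 266305·(row 1) − 569·(row 2) gives 1007764·p = 266305·(-1145) − 569·(-533244) = -1503389, so p = -1503389/1007764.
Then q = ((-533244) − 569·(-1503389/1007764))/266305 = -2014715/1007764.

p = -1.492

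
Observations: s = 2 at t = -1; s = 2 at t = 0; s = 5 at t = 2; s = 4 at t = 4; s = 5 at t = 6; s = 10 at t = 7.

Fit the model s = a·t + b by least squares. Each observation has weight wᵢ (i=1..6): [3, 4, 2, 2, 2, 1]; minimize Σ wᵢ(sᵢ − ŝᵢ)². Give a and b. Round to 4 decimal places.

Entries of AᵀWA: Σwᵢ·t·t = 164, Σwᵢ·t = 28, Σwᵢ·1 = 14.
Right-hand side: Σwᵢ·t·s = 176, Σwᵢ·s = 52.
AᵀWA·[a, b]ᵀ = AᵀWs becomes [[164, 28]; [28, 14]]·[a, b]ᵀ = [176, 52]ᵀ.
Eliminating b: 14·(row 1) − 28·(row 2) gives 1512·a = 14·176 − 28·52 = 1008, so a = 2/3.
Then b = (52 − 28·(2/3))/14 = 50/21.

a = 0.6667, b = 2.3810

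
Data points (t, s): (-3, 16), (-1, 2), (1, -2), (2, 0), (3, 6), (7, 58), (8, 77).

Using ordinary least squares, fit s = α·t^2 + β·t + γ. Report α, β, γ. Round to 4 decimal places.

α = 1.4501, β = -1.6953, γ = -1.8353

Entries of AᵀA: Σt^2·t^2 = 6677, Σt^2·t = 863, Σt^2 = 137, Σt·t = 137, Σt = 17, Σ1 = 7.
For Aᵀs: Σt^2·s = 7968, Σt·s = 988, Σs = 157.
So AᵀA·[α, β, γ]ᵀ = Aᵀs: [[6677, 863, 137]; [863, 137, 17]; [137, 17, 7]]·[α, β, γ]ᵀ = [7968, 988, 157]ᵀ.
Row-reducing yields α = 513859/354354, β = -600751/354354, γ = -108389/59059.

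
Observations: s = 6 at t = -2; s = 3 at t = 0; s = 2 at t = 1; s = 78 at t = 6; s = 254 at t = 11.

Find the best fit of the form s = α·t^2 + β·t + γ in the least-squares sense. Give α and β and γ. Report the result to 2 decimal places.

The normal equations are: 15954·α + 1540·β + 162·γ = 33568;  1540·α + 162·β + 16·γ = 3252;  162·α + 16·β + 5·γ = 343.
(Σt^2·t^2 = 15954, Σt^2·t = 1540, Σt^2 = 162, Σt·t = 162, Σt = 16, Σ1 = 5, Σt^2·s = 33568, Σt·s = 3252, Σs = 343.)
Solving the 3×3 system (Gaussian elimination) gives α = 358821/178087, β = 154324/178087, γ = 97131/178087.

α = 2.01, β = 0.87, γ = 0.55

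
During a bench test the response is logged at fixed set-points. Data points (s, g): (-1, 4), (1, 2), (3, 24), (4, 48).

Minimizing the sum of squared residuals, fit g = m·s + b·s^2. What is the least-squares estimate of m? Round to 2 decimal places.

Sums needed: Σs·s = 27, Σs·s^2 = 91, Σs^2·s^2 = 339.
Right-hand side: Σs·g = 262, Σs^2·g = 990.
det = 27·339 − 91² = 872.
m = (262·339 − 91·990)/872 = -159/109; b = (27·990 − 91·262)/872 = 361/109.

m = -1.46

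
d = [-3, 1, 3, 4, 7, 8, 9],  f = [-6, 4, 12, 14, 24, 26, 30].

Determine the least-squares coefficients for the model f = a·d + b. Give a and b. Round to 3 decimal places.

a = 3.024, b = 2.331

The normal system MᵀM·[a, b]ᵀ = Mᵀf is [[229, 29]; [29, 7]]·[a, b]ᵀ = [760, 104]ᵀ.
Eliminating b: 7·(row 1) − 29·(row 2) gives 762·a = 7·760 − 29·104 = 2304, so a = 384/127.
Then b = (104 − 29·(384/127))/7 = 296/127.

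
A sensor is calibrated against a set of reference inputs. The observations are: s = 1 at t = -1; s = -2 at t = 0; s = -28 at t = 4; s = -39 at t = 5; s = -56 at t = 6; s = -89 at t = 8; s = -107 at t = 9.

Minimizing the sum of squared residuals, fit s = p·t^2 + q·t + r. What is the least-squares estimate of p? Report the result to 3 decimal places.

From the data, Σt^2·t^2 = 12835, Σt^2·t = 1645, Σt^2 = 223, Σt·t = 223, Σt = 31, Σ1 = 7.
For Aᵀs: Σt^2·s = -17801, Σt·s = -2319, Σs = -320.
So AᵀA·[p, q, r]ᵀ = Aᵀs: [[12835, 1645, 223]; [1645, 223, 31]; [223, 31, 7]]·[p, q, r]ᵀ = [-17801, -2319, -320]ᵀ.
Inverting the 3×3 Gram matrix, [p, q, r]ᵀ = [-68947/68838, -195467/68838, -14131/11473]ᵀ.

p = -1.002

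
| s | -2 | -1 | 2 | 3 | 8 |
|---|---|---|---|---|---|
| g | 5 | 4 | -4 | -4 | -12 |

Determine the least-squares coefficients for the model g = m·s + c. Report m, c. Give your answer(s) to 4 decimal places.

From the data, Σs·s = 82, Σs = 10, Σ1 = 5.
For Xᵀg: Σs·g = -130, Σg = -11.
XᵀX·[m, c]ᵀ = Xᵀg becomes [[82, 10]; [10, 5]]·[m, c]ᵀ = [-130, -11]ᵀ.
Δ = 82·5 − 10² = 310.
m = ((-130)·5 − 10·(-11))/310 = -54/31; c = (82·(-11) − 10·(-130))/310 = 199/155.

m = -1.7419, c = 1.2839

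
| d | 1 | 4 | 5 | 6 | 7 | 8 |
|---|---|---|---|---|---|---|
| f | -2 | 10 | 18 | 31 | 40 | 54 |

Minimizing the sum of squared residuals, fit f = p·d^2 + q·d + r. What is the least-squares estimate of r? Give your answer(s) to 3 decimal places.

r = -2.793

Forming XᵀX = [[8675, 1261, 191]; [1261, 191, 31]; [191, 31, 6]] and Xᵀf = [7140, 1026, 151]ᵀ gives XᵀX·[p, q, r]ᵀ = Xᵀf.
Solving the 3×3 system (Gaussian elimination) gives p = 227/242, q = -89/242, r = -338/121.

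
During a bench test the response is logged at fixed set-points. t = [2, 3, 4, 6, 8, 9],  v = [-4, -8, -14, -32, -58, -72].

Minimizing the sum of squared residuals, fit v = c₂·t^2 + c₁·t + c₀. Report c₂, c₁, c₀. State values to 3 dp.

The normal system MᵀM·[c₂, c₁, c₀]ᵀ = Mᵀv is [[12306, 1556, 210]; [1556, 210, 32]; [210, 32, 6]]·[c₂, c₁, c₀]ᵀ = [-11008, -1392, -188]ᵀ.
Inverting the 3×3 Gram matrix, [c₂, c₁, c₀]ᵀ = [-1657/1815, 134/605, -1019/1815]ᵀ.

c₂ = -0.913, c₁ = 0.221, c₀ = -0.561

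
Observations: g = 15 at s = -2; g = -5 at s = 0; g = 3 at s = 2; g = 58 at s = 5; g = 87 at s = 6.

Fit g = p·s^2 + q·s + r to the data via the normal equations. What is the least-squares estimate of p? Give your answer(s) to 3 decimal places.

p = 3.042

Compute the Gram sums: Σs^2·s^2 = 1953, Σs^2·s = 341, Σs^2 = 69, Σs·s = 69, Σs = 11, Σ1 = 5.
Right-hand side: Σs^2·g = 4654, Σs·g = 788, Σg = 158.
Solving the 3×3 system (Gaussian elimination) gives p = 34367/11299, q = -34066/11299, r = -42271/11299.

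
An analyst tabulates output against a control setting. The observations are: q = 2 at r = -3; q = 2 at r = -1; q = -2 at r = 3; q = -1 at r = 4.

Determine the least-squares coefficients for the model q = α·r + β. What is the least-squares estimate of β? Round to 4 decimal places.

β = 0.6794

Forming AᵀA = [[35, 3]; [3, 4]] and Aᵀq = [-18, 1]ᵀ gives AᵀA·[α, β]ᵀ = Aᵀq.
Δ = 35·4 − 3² = 131.
α = ((-18)·4 − 3·1)/131 = -75/131; β = (35·1 − 3·(-18))/131 = 89/131.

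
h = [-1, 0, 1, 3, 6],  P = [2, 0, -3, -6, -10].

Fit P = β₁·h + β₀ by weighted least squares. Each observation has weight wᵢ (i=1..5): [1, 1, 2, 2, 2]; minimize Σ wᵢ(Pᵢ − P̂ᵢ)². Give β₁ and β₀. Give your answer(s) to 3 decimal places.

β₁ = -1.640, β₀ = -0.606

The normal system AᵀWA·[β₁, β₀]ᵀ = AᵀWP is [[93, 19]; [19, 8]]·[β₁, β₀]ᵀ = [-164, -36]ᵀ.
Eliminating β₀: 8·(row 1) − 19·(row 2) gives 383·β₁ = 8·(-164) − 19·(-36) = -628, so β₁ = -628/383.
Then β₀ = ((-36) − 19·(-628/383))/8 = -232/383.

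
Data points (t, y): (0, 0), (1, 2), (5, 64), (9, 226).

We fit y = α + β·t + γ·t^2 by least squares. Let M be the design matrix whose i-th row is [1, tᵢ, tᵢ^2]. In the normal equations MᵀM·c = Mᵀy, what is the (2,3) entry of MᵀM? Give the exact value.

Row 2 ↔ basis t, column 3 ↔ basis t^2, so (MᵀM)_{2,3} = Σᵢ (t)·(t^2) = (0)·(0) + (1)·(1) + (5)·(25) + (9)·(81) = 855.

855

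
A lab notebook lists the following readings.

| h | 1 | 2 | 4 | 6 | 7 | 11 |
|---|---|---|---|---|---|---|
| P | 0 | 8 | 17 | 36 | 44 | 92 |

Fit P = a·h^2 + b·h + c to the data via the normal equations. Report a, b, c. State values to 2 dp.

a = 0.46, b = 3.53, c = -2.94

With design matrix A, AᵀA = [[18611, 1963, 227]; [1963, 227, 31]; [227, 31, 6]] and AᵀP = [14888, 1620, 197]ᵀ.
Solving the 3×3 system (Gaussian elimination) gives a = 7906/17061, b = 5477/1551, c = -16739/5687.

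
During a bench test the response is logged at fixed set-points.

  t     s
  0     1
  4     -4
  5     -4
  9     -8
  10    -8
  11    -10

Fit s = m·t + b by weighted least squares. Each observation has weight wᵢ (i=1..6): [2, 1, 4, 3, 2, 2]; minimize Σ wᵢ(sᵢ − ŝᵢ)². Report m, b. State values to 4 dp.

m = -0.9489, b = 0.7322

Sums needed: Σwᵢ·t·t = 801, Σwᵢ·t = 93, Σwᵢ·1 = 14.
Right-hand side: Σwᵢ·t·s = -692, Σwᵢ·s = -78.
Normal equations: [[801, 93]; [93, 14]]·[m, b]ᵀ = [-692, -78]ᵀ.
Δ = 801·14 − 93² = 2565.
m = ((-692)·14 − 93·(-78))/2565 = -2434/2565; b = (801·(-78) − 93·(-692))/2565 = 626/855.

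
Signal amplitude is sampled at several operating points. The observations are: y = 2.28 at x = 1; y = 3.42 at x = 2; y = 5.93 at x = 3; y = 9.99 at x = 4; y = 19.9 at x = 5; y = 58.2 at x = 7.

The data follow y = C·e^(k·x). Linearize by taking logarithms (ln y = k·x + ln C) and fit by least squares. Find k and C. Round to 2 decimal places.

k = 0.55, C = 1.19

Linearized form: ln y = k·x + ln C. From the 6 transformed points,
Σx = 22.0000, Σ(x)² = 104.0000, Σln y = 13.1900, Σx·ln y = 61.2307.
Equations: 104.0000·k + 22.0000·ln C = 61.2307;  22.0000·k + 6·ln C = 13.1900.
Solving (det = 140.0000): k = 0.55145, ln C = 0.17635, so C = exp(0.17635) = 1.19285.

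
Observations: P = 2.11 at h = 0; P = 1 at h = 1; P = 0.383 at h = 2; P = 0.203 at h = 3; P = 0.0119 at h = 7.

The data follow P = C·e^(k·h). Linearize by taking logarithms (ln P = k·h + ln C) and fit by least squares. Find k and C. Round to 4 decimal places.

Taking logs, ln P = k·h + ln C, so regress ln P on h.
Σh = 13.0000, Σ(h)² = 63.0000, Σln P = -6.2388, Σh·ln P = -37.7216.
Equations: 63.0000·k + 13.0000·ln C = -37.7216;  13.0000·k + 5·ln C = -6.2388.
Δ = 63.0000·5 − (13.0000)² = 146.0000; k = (-37.7216·5 − 13.0000·-6.2388)/146.0000 = -0.73633, ln C = (63.0000·-6.2388 − 13.0000·-37.7216)/146.0000 = 0.66669, so C = exp(0.66669) = 1.94778.

k = -0.7363, C = 1.9478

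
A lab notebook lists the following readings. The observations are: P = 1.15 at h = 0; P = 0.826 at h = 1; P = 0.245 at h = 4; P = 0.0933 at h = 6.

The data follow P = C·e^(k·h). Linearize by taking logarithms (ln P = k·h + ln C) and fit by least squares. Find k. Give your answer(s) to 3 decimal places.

Linearized form: ln P = k·h + ln C. From the 4 transformed points,
Sums: Σh = 11.0000, Σ(h)² = 53.0000, Σln P = -3.8298, Σh·ln P = -20.0488.
Normal system: [[53.0000, 11.0000]; [11.0000, 4]]·[k, ln C]ᵀ = [-20.0488, -3.8298]ᵀ.
Δ = 53.0000·4 − (11.0000)² = 91.0000; k = (-20.0488·4 − 11.0000·-3.8298)/91.0000 = -0.41832, ln C = (53.0000·-3.8298 − 11.0000·-20.0488)/91.0000 = 0.19292.

k = -0.418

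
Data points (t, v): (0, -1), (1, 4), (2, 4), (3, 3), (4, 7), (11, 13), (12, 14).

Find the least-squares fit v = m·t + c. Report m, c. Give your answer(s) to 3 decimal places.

m = 1.094, c = 1.127

Compute the Gram sums: Σt·t = 295, Σt = 33, Σ1 = 7.
Moment sums: Σt·v = 360, Σv = 44.
Eliminating c: 7·(row 1) − 33·(row 2) gives 976·m = 7·360 − 33·44 = 1068, so m = 267/244.
Then c = (44 − 33·(267/244))/7 = 275/244.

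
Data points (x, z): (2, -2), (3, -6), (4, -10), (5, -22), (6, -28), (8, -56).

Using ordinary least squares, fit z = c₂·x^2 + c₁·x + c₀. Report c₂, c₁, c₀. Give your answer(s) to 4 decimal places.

c₂ = -1.0476, c₁ = 1.5048, c₀ = -0.8000

Sums needed: Σx^2·x^2 = 6370, Σx^2·x = 952, Σx^2 = 154, Σx·x = 154, Σx = 28, Σ1 = 6.
And Σx^2·z = -5364, Σx·z = -788, Σz = -124.
MᵀM·[c₂, c₁, c₀]ᵀ = Mᵀz becomes [[6370, 952, 154]; [952, 154, 28]; [154, 28, 6]]·[c₂, c₁, c₀]ᵀ = [-5364, -788, -124]ᵀ.
Inverting the 3×3 Gram matrix, [c₂, c₁, c₀]ᵀ = [-22/21, 158/105, -4/5]ᵀ.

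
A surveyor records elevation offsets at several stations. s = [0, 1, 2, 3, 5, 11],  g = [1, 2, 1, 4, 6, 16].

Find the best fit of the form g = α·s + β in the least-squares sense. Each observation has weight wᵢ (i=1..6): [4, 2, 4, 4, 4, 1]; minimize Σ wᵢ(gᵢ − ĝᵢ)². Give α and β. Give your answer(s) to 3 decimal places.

α = 1.308, β = -0.070

Entries of MᵀWM: Σwᵢ·s·s = 275, Σwᵢ·s = 53, Σwᵢ·1 = 19.
Moment sums: Σwᵢ·s·g = 356, Σwᵢ·g = 68.
Normal equations: [[275, 53]; [53, 19]]·[α, β]ᵀ = [356, 68]ᵀ.
Δ = 275·19 − 53² = 2416.
α = (356·19 − 53·68)/2416 = 395/302; β = (275·68 − 53·356)/2416 = -21/302.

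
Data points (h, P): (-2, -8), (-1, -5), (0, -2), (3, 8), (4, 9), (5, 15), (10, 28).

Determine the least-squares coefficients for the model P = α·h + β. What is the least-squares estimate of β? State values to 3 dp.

Entries of AᵀA: Σh·h = 155, Σh = 19, Σ1 = 7.
Right-hand side: Σh·P = 436, ΣP = 45.
AᵀA·[α, β]ᵀ = AᵀP becomes [[155, 19]; [19, 7]]·[α, β]ᵀ = [436, 45]ᵀ.
Δ = 155·7 − 19² = 724.
α = (436·7 − 19·45)/724 = 2197/724; β = (155·45 − 19·436)/724 = -1309/724.

β = -1.808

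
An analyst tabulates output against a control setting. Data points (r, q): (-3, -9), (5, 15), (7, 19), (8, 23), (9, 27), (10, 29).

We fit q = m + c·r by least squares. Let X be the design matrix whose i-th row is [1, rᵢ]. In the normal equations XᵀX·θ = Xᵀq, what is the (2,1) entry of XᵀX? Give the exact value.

36

Row 2 ↔ basis r, column 1 ↔ basis 1, so (XᵀX)_{2,1} = Σᵢ r = (-3)·(1) + (5)·(1) + (7)·(1) + (8)·(1) + (9)·(1) + (10)·(1) = 36.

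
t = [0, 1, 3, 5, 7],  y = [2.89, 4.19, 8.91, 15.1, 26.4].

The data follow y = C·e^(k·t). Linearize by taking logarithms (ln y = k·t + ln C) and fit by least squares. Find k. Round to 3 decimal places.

With ln yᵢ as the transformed response and tᵢ as the regressor:
AᵀA = [[84.0000, 16.0000]; [16.0000, 5]], rhs = [44.4812, 10.6692]ᵀ  (here Σt = 16.0000, Σ(t)² = 84.0000, Σln y = 10.6692, Σt·ln y = 44.4812).
Slope k = (n·Σt·ln y − Σt·Σln y)/(n·Σ(t)² − (Σt)²) = (5·44.4812 − 16.0000·10.6692)/164.0000 = 0.31524; ln C = (Σln y − k·Σt)/n = 1.12507.

k = 0.315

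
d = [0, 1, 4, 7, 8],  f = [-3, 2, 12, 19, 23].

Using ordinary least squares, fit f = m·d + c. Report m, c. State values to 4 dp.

m = 3.1000, c = -1.8000

XᵀX·[m, c]ᵀ = Xᵀf reads: 130·m + 20·c = 367;  20·m + 5·c = 53.
(Σd·d = 130, Σd = 20, Σ1 = 5, Σd·f = 367, Σf = 53.)
Eliminating c: 5·(row 1) − 20·(row 2) gives 250·m = 5·367 − 20·53 = 775, so m = 31/10.
Then c = (53 − 20·(31/10))/5 = -9/5.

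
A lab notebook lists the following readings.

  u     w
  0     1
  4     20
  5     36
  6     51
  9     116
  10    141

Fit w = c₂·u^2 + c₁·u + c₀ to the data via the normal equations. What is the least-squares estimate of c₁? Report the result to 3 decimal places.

c₁ = -0.447

Setting ∂/∂c₂ … = 0 gives: 18738·c₂ + 2134·c₁ + 258·c₀ = 26552;  2134·c₂ + 258·c₁ + 34·c₀ = 3020;  258·c₂ + 34·c₁ + 6·c₀ = 365.
Solving the 3×3 system (Gaussian elimination) gives c₂ = 2493/1708, c₁ = -109/244, c₀ = 257/427.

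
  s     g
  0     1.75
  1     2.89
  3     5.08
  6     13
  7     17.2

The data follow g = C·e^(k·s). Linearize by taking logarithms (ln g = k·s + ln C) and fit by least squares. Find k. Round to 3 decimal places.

Let Y = ln g. Fitting Y = k·s + ln C by least squares:
XᵀX = [[95.0000, 17.0000]; [17.0000, 5]], rhs = [41.2413, 8.6560]ᵀ  (here Σs = 17.0000, Σ(s)² = 95.0000, Σln g = 8.6560, Σs·ln g = 41.2413).
Solving (det = 186.0000): k = 0.31749, ln C = 0.65174.

k = 0.317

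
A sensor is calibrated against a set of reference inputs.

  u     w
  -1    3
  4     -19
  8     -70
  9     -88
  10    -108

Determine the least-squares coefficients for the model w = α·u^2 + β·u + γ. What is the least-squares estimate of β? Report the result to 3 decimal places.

β = -1.467

Entries of AᵀA: Σu^2·u^2 = 20914, Σu^2·u = 2304, Σu^2 = 262, Σu·u = 262, Σu = 30, Σ1 = 5.
Right-hand side: Σu^2·w = -22709, Σu·w = -2511, Σw = -282.
AᵀA·[α, β, γ]ᵀ = Aᵀw becomes [[20914, 2304, 262]; [2304, 262, 30]; [262, 30, 5]]·[α, β, γ]ᵀ = [-22709, -2511, -282]ᵀ.
Inverting the 3×3 Gram matrix, [α, β, γ]ᵀ = [-127331/133406, -195771/133406, 23048/9529]ᵀ.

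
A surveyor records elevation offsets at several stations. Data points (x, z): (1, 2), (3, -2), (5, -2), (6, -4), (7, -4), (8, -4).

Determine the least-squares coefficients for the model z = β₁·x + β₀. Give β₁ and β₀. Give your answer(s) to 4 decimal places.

β₁ = -0.8235, β₀ = 1.7843

Entries of AᵀA: Σx·x = 184, Σx = 30, Σ1 = 6.
And Σx·z = -98, Σz = -14.
So AᵀA·[β₁, β₀]ᵀ = Aᵀz: [[184, 30]; [30, 6]]·[β₁, β₀]ᵀ = [-98, -14]ᵀ.
det = 184·6 − 30² = 204.
β₁ = ((-98)·6 − 30·(-14))/204 = -14/17; β₀ = (184·(-14) − 30·(-98))/204 = 91/51.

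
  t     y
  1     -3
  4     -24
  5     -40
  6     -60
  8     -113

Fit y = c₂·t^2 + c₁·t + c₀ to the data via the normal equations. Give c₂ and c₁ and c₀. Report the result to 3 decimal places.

The normal system XᵀX·[c₂, c₁, c₀]ᵀ = Xᵀy is [[6274, 918, 142]; [918, 142, 24]; [142, 24, 5]]·[c₂, c₁, c₀]ᵀ = [-10779, -1563, -240]ᵀ.
Inverting the 3×3 Gram matrix, [c₂, c₁, c₀]ᵀ = [-5655/2612, 9825/2612, -5967/1306]ᵀ.

c₂ = -2.165, c₁ = 3.761, c₀ = -4.569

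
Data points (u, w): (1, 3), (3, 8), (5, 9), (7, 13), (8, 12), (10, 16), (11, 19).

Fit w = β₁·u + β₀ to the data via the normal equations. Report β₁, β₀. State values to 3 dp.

β₁ = 1.427, β₀ = 2.258

Setting ∂/∂β₁ … = 0 gives: 369·β₁ + 45·β₀ = 628;  45·β₁ + 7·β₀ = 80.
(Σu·u = 369, Σu = 45, Σ1 = 7, Σu·w = 628, Σw = 80.)
Eliminating β₀: 7·(row 1) − 45·(row 2) gives 558·β₁ = 7·628 − 45·80 = 796, so β₁ = 398/279.
Then β₀ = (80 − 45·(398/279))/7 = 70/31.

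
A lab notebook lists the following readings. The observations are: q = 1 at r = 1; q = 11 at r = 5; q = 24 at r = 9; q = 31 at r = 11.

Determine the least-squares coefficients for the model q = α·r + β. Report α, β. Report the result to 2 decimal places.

α = 3.01, β = -2.81

Normal-equation sums: Σr·r = 228, Σr = 26, Σ1 = 4.
Moment sums: Σr·q = 613, Σq = 67.
Eliminating β: 4·(row 1) − 26·(row 2) gives 236·α = 4·613 − 26·67 = 710, so α = 355/118.
Then β = (67 − 26·(355/118))/4 = -331/118.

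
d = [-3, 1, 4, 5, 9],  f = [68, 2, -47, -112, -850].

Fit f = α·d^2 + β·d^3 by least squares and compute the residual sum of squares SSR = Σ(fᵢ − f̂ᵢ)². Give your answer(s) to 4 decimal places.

SSR = 0.4786

Normal-equation sums: Σd^2·d^2 = 7524, Σd^2·d^3 = 62956, Σd^3·d^3 = 551892.
And Σd^2·f = -71788, Σd^3·f = -638492.
XᵀX·[α, β]ᵀ = Xᵀf becomes [[7524, 62956]; [62956, 551892]]·[α, β]ᵀ = [-71788, -638492]ᵀ.
Determinant 7524·551892 − 62956² = 188977472.
α = ((-71788)·551892 − 62956·(-638492))/188977472 = 18052483/5905546; β = (7524·(-638492) − 62956·(-71788))/188977472 = -8891515/5905546.
Residuals: -483062/2952773, 1325062/2952773, 1328285/2952773, -646926/2952773, -25394/2952773; SSR = 1413125/2952773.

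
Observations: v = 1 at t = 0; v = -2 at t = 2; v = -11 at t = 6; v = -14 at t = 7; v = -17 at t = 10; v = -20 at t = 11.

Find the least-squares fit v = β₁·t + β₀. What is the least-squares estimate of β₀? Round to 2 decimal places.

Entries of MᵀM: Σt·t = 310, Σt = 36, Σ1 = 6.
And Σt·v = -558, Σv = -63.
MᵀM·[β₁, β₀]ᵀ = Mᵀv becomes [[310, 36]; [36, 6]]·[β₁, β₀]ᵀ = [-558, -63]ᵀ.
Determinant 310·6 − 36² = 564.
β₁ = ((-558)·6 − 36·(-63))/564 = -90/47; β₀ = (310·(-63) − 36·(-558))/564 = 93/94.

β₀ = 0.99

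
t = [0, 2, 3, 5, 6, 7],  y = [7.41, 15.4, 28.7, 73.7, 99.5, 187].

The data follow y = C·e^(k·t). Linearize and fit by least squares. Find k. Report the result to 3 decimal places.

Let Y = ln y. Fitting Y = k·t + ln C by least squares:
Σt = 23.0000, Σ(t)² = 123.0000, Σln y = 22.2254, Σt·ln y = 101.2581.
Equations: 123.0000·k + 23.0000·ln C = 101.2581;  23.0000·k + 6·ln C = 22.2254.
Solving (det = 209.0000): k = 0.46108, ln C = 1.93676.

k = 0.461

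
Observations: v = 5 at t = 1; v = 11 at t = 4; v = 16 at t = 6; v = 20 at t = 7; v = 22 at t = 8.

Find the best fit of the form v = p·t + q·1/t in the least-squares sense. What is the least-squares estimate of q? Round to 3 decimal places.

q = 2.192

With design matrix M, MᵀM = [[166, 5]; [5, 31789/28224]] and Mᵀv = [461, 673/42]ᵀ.
Δ = 166·(31789/28224) − 5² = 2285687/14112.
p = (461·(31789/28224) − 5·(673/42))/(2285687/14112) = 12393449/4571374; q = (166·(673/42) − 5·461)/(2285687/14112) = 5009088/2285687.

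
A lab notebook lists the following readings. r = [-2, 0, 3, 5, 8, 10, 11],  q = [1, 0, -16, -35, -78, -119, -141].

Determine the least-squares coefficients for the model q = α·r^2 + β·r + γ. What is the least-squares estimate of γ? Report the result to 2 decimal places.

γ = 0.11

Setting ∂/∂α … = 0 gives: 29459·α + 2987·β + 323·γ = -34968;  2987·α + 323·β + 35·γ = -3590;  323·α + 35·β + 7·γ = -388.
Inverting the 3×3 Gram matrix, [α, β, γ]ᵀ = [-229037/237768, -527557/237768, 4511/39628]ᵀ.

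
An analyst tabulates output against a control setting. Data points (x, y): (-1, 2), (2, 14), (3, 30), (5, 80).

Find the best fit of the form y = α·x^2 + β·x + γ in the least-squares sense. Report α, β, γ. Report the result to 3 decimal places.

α = 3.000, β = 1.000, γ = 0.000

The normal equations are: 723·α + 159·β + 39·γ = 2328;  159·α + 39·β + 9·γ = 516;  39·α + 9·β + 4·γ = 126.
Solving the 3×3 system (Gaussian elimination) gives α = 3, β = 1, γ = 0.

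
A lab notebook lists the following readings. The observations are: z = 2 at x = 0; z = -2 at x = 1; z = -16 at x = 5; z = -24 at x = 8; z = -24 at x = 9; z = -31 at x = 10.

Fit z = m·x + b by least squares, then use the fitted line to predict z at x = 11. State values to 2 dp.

Compute the Gram sums: Σx·x = 271, Σx = 33, Σ1 = 6.
Moment sums: Σx·z = -800, Σz = -95.
Determinant 271·6 − 33² = 537.
m = ((-800)·6 − 33·(-95))/537 = -555/179; b = (271·(-95) − 33·(-800))/537 = 655/537.
At x = 11: ẑ = (-555/179)·(11) + (655/537)·(1) = -17660/537.

ẑ = -32.89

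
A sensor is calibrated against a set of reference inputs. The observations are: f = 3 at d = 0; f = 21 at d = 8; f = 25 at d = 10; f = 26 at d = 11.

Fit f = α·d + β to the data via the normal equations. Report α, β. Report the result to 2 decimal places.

Normal-equation sums: Σd·d = 285, Σd = 29, Σ1 = 4.
And Σd·f = 704, Σf = 75.
MᵀM·[α, β]ᵀ = Mᵀf becomes [[285, 29]; [29, 4]]·[α, β]ᵀ = [704, 75]ᵀ.
Eliminating β: 4·(row 1) − 29·(row 2) gives 299·α = 4·704 − 29·75 = 641, so α = 641/299.
Then β = (75 − 29·(641/299))/4 = 959/299.

α = 2.14, β = 3.21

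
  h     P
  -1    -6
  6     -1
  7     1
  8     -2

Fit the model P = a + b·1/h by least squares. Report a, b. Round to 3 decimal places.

a = -1.340, b = 4.671

From the data, Σ1 = 4, Σ1/h = -95/168, Σ1/h·1/h = 30025/28224.
Right-hand side: ΣP = -8, Σ1/h·P = 481/84.
Normal equations: [[4, -95/168]; [-95/168, 30025/28224]]·[a, b]ᵀ = [-8, 481/84]ᵀ.
Δ = 4·(30025/28224) − (-95/168)² = 37025/9408.
a = ((-8)·(30025/28224) − (-95/168)·(481/84))/(37025/9408) = -29762/22215; b = (4·(481/84) − (-95/168)·(-8))/(37025/9408) = 172928/37025.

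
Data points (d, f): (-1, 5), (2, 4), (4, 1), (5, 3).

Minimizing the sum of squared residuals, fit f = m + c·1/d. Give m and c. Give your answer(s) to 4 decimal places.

m = 3.2316, c = -1.4702

From the data, Σ1 = 4, Σ1/d = -1/20, Σ1/d·1/d = 541/400.
Moment sums: Σf = 13, Σ1/d·f = -43/20.
Eliminating c: (541/400)·(row 1) − (-1/20)·(row 2) gives (2163/400)·m = (541/400)·13 − (-1/20)·(-43/20) = 699/40, so m = 2330/721.
Then c = ((-43/20) − (-1/20)·(2330/721))/(541/400) = -1060/721.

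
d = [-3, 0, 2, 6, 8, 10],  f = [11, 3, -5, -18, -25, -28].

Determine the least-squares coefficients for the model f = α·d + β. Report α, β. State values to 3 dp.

α = -3.151, β = 1.745

Compute the Gram sums: Σd·d = 213, Σd = 23, Σ1 = 6.
Right-hand side: Σd·f = -631, Σf = -62.
det = 213·6 − 23² = 749.
α = ((-631)·6 − 23·(-62))/749 = -2360/749; β = (213·(-62) − 23·(-631))/749 = 1307/749.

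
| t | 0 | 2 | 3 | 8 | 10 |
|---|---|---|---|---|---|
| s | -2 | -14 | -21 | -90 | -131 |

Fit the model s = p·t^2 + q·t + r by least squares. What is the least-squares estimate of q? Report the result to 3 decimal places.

Entries of XᵀX: Σt^2·t^2 = 14193, Σt^2·t = 1547, Σt^2 = 177, Σt·t = 177, Σt = 23, Σ1 = 5.
Moment sums: Σt^2·s = -19105, Σt·s = -2121, Σs = -258.
Solving the 3×3 system (Gaussian elimination) gives p = -31763/34276, q = -122819/34276, r = -19816/8569.

q = -3.583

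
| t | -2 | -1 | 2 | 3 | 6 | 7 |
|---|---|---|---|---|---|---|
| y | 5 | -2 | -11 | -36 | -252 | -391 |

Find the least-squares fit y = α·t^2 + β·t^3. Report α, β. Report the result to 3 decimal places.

α = -0.961, β = -1.004

From the data, Σt^2·t^2 = 3811, Σt^2·t^3 = 24825, Σt^3·t^3 = 165163.
Moment sums: Σt^2·y = -28581, Σt^3·y = -189643.
Normal equations: [[3811, 24825]; [24825, 165163]]·[α, β]ᵀ = [-28581, -189643]ᵀ.
Eliminating β: 165163·(row 1) − 24825·(row 2) gives 13155568·α = 165163·(-28581) − 24825·(-189643) = -12636228, so α = -3159057/3288892.
Then β = ((-189643) − 24825·(-3159057/3288892))/165163 = -3301537/3288892.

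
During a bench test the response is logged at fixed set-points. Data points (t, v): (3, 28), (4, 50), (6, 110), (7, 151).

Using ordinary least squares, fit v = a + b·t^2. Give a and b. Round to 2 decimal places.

a = 0.57, b = 3.06

The normal equations are: 4·a + 110·b = 339;  110·a + 4034·b = 12411.
Determinant 4·4034 − 110² = 4036.
a = (339·4034 − 110·12411)/4036 = 579/1009; b = (4·12411 − 110·339)/4036 = 6177/2018.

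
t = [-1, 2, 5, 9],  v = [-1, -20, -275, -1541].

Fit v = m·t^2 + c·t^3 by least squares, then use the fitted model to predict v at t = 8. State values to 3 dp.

v̂ = -1089.294

The normal system MᵀM·[m, c]ᵀ = Mᵀv is [[7203, 62205]; [62205, 547131]]·[m, c]ᵀ = [-131777, -1157923]ᵀ.
Eliminating c: 547131·(row 1) − 62205·(row 2) gives 71522568·m = 547131·(-131777) − 62205·(-1157923) = -70681572, so m = -50343/50942.
Then c = ((-1157923) − 62205·(-50343/50942))/547131 = -306263/152826.
At t = 8: v̂ = (-50343/50942)·(64) + (-306263/152826)·(512) = -83236256/76413.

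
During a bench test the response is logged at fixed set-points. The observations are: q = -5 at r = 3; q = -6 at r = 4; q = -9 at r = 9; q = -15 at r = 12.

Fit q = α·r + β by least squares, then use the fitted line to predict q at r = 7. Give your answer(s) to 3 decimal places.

Compute the Gram sums: Σr·r = 250, Σr = 28, Σ1 = 4.
And Σr·q = -300, Σq = -35.
Normal equations: [[250, 28]; [28, 4]]·[α, β]ᵀ = [-300, -35]ᵀ.
Determinant 250·4 − 28² = 216.
α = ((-300)·4 − 28·(-35))/216 = -55/54; β = (250·(-35) − 28·(-300))/216 = -175/108.
At r = 7: q̂ = (-55/54)·(7) + (-175/108)·(1) = -35/4.

q̂ = -8.750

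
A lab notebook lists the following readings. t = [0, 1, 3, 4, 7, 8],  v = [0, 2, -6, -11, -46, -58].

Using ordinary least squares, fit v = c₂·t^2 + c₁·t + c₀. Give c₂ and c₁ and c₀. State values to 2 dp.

The normal system AᵀA·[c₂, c₁, c₀]ᵀ = Aᵀv is [[6835, 947, 139]; [947, 139, 23]; [139, 23, 6]]·[c₂, c₁, c₀]ᵀ = [-6194, -846, -119]ᵀ.
Inverting the 3×3 Gram matrix, [c₂, c₁, c₀]ᵀ = [-1990/1833, 10783/9165, 2467/3055]ᵀ.

c₂ = -1.09, c₁ = 1.18, c₀ = 0.81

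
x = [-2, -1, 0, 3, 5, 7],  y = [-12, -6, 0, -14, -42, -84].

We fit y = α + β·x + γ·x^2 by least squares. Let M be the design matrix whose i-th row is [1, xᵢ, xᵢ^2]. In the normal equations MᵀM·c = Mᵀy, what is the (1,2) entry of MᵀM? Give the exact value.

12

Row 1 ↔ basis 1, column 2 ↔ basis x, so (MᵀM)_{1,2} = Σᵢ x = (1)·(-2) + (1)·(-1) + (1)·(0) + (1)·(3) + (1)·(5) + (1)·(7) = 12.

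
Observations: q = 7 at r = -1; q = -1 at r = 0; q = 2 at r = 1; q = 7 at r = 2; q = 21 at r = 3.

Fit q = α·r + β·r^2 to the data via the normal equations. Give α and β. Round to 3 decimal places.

The normal system AᵀA·[α, β]ᵀ = Aᵀq is [[15, 35]; [35, 99]]·[α, β]ᵀ = [72, 226]ᵀ.
Δ = 15·99 − 35² = 260.
α = (72·99 − 35·226)/260 = -391/130; β = (15·226 − 35·72)/260 = 87/26.

α = -3.008, β = 3.346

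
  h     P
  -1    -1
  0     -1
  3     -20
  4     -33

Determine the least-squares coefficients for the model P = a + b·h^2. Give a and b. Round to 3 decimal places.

The normal equations are: 4·a + 26·b = -55;  26·a + 338·b = -709.
Δ = 4·338 − 26² = 676.
a = ((-55)·338 − 26·(-709))/676 = -3/13; b = (4·(-709) − 26·(-55))/676 = -703/338.

a = -0.231, b = -2.080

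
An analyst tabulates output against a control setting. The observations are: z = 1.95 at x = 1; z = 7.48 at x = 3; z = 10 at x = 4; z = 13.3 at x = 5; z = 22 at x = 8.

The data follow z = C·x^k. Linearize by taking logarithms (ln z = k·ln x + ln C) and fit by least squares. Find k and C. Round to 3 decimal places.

k = 1.170, C = 1.989

Linearized form: ln z = k·ln x + ln C. From the 5 transformed points,
AᵀA = [[10.0431, 6.1738]; [6.1738, 5]], rhs = [15.9952, 10.6615]ᵀ  (here Σln x = 6.1738, Σ(ln x)² = 10.0431, Σln z = 10.6615, Σln x·ln z = 15.9952).
Δ = 10.0431·5 − (6.1738)² = 12.1000; k = (15.9952·5 − 6.1738·10.6615)/12.1000 = 1.16979, ln C = (10.0431·10.6615 − 6.1738·15.9952)/12.1000 = 0.68788, so C = exp(0.68788) = 1.98949.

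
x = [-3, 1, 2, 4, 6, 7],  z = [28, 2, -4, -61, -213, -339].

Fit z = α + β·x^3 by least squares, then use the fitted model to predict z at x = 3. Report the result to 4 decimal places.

ẑ = -24.2764

The normal system MᵀM·[α, β]ᵀ = Mᵀz is [[6, 605]; [605, 169195]]·[α, β]ᵀ = [-587, -166975]ᵀ.
Eliminating β: 169195·(row 1) − 605·(row 2) gives 649145·α = 169195·(-587) − 605·(-166975) = 1702410, so α = 340482/129829.
Then β = ((-166975) − 605·(340482/129829))/169195 = -129343/129829.
At x = 3: ẑ = (340482/129829)·(1) + (-129343/129829)·(27) = -3151779/129829.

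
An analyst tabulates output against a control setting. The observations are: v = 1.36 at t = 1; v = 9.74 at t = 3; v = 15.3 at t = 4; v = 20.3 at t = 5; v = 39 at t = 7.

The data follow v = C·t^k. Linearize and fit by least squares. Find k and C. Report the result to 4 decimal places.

Let Y = ln v. Fitting Y = k·ln t + ln C by least squares:
XᵀX = [[9.5056, 6.0403]; [6.0403, 5]], rhs = [18.2567, 11.9858]ᵀ  (here Σln t = 6.0403, Σ(ln t)² = 9.5056, Σln v = 11.9858, Σln t·ln v = 18.2567).
Slope k = (n·Σln t·ln v − Σln t·Σln v)/(n·Σ(ln t)² − (Σln t)²) = (5·18.2567 − 6.0403·11.9858)/11.0434 = 1.71019; ln C = (Σln v − k·Σln t)/n = 0.33115, so C = exp(0.33115) = 1.39257.

k = 1.7102, C = 1.3926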